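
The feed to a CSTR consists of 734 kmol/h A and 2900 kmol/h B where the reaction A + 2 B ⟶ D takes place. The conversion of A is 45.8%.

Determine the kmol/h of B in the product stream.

A reacted = 0.458 × 734 = 336.2 kmol/h; ν_A = −1, so ξ = 336.2/1 = 336.2 kmol/h.
Outlet amounts (n = n₀ + ν ξ):
  A: 734 − 1(336.2) = 397.8
  B: 2900 − 2(336.2) = 2228
  D: 0 + 1(336.2) = 336.2

2230 kmol/h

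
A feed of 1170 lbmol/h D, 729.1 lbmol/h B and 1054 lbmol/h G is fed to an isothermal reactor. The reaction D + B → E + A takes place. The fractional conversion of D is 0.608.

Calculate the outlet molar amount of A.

711 lbmol/h

D reacted = 0.608 × 1170 = 711.4 lbmol/h; ν_D = −1, so ξ = 711.4/1 = 711.4 lbmol/h.
Outlet amounts (n = n₀ + ν ξ):
  D: 1170 − 1(711.4) = 458.6
  B: 729.1 − 1(711.4) = 17.74
  E: 0 + 1(711.4) = 711.4
  A: 0 + 1(711.4) = 711.4
  G: 1054 (inert)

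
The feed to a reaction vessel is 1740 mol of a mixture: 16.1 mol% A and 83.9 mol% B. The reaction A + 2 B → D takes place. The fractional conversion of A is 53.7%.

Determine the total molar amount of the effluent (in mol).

A reacted = 0.537 × 280.1 = 150.4 mol; ν_A = −1, so ξ = 150.4/1 = 150.4 mol.
Outlet amounts (n = n₀ + ν ξ):
  A: 280.1 − 1(150.4) = 129.7
  B: 1460 − 2(150.4) = 1159
  D: 0 + 1(150.4) = 150.4
Total out = 129.7 + 1159 + 150.4 = 1439 mol.

1440 mol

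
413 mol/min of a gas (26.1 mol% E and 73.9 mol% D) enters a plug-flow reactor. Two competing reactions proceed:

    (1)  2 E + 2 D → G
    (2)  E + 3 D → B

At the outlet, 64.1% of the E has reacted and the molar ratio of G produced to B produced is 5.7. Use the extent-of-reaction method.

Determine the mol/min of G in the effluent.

31.8 mol/min

Conversion of E: E consumed = 0.641 × 107.8 = 69.1 mol/min = 2ξ₁ + 1ξ₂.
Selectivity: 1ξ₁ / (1ξ₂) = 5.7 → ξ₁ = 5.7 ξ₂.
Substitute: (2·5.7 + 1) ξ₂ = 69.1 → ξ₂ = 5.572 mol/min, ξ₁ = 31.76 mol/min.
Outlet amounts (n = n₀ + Σ ν·ξ):
  E: 107.8 − 2(31.76) − 1(5.572) = 38.7
  D: 305.2 − 2(31.76) − 3(5.572) = 225
  G: 0 + 1(31.76) = 31.76
  B: 0 + 1(5.572) = 5.572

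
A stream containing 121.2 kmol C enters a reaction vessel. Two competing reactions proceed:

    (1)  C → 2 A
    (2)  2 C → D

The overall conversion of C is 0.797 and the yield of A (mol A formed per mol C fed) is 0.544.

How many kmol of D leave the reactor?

31.8 kmol

Yield of A: 2ξ₁ / 121.2 = 0.544 → ξ₁ = 32.97 kmol.
Conversion of C: 1ξ₁ + 2ξ₂ = 0.797 × 121.2 = 96.6 → ξ₂ = 31.82 kmol.
Outlet amounts (n = n₀ + Σ ν·ξ):
  C: 121.2 − 1(32.97) − 2(31.82) = 24.6
  A: 0 + 2(32.97) = 65.93
  D: 0 + 1(31.82) = 31.82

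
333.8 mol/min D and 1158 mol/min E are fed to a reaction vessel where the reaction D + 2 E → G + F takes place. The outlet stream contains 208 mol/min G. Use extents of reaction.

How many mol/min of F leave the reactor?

208 mol/min

For G: n = n₀ + 1ξ → 208 = 0 + 1ξ, giving ξ = 208 mol/min.
Outlet amounts (n = n₀ + ν ξ):
  D: 333.8 − 1(208) = 125.8
  E: 1158 − 2(208) = 742
  G: 0 + 1(208) = 208
  F: 0 + 1(208) = 208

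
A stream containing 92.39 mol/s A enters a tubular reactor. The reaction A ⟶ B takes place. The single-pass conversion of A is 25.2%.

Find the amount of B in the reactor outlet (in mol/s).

23.3 mol/s

A reacted = 0.252 × 92.39 = 23.28 mol/s; ν_A = −1, so ξ = 23.28/1 = 23.28 mol/s.
Outlet amounts (n = n₀ + ν ξ):
  A: 92.39 − 1(23.28) = 69.11
  B: 0 + 1(23.28) = 23.28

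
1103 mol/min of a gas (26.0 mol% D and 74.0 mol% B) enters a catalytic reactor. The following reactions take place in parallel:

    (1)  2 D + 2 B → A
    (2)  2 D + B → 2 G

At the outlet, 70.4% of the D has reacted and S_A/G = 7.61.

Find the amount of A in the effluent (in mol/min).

94.7 mol/min

Conversion of D: D consumed = 0.704 × 286.8 = 201.9 mol/min = 2ξ₁ + 2ξ₂.
Selectivity: 1ξ₁ / (2ξ₂) = 7.61 → ξ₁ = 15.22 ξ₂.
Substitute: (2·15.22 + 2) ξ₂ = 201.9 → ξ₂ = 6.224 mol/min, ξ₁ = 94.72 mol/min.
Outlet amounts (n = n₀ + Σ ν·ξ):
  D: 286.8 − 2(94.72) − 2(6.224) = 84.89
  B: 816.2 − 2(94.72) − 1(6.224) = 620.6
  A: 0 + 1(94.72) = 94.72
  G: 0 + 2(6.224) = 12.45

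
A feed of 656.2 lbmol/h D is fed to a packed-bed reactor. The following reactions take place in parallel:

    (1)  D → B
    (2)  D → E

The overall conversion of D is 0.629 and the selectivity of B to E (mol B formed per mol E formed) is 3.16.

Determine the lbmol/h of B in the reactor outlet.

Conversion of D: D consumed = 0.629 × 656.2 = 412.7 lbmol/h = 1ξ₁ + 1ξ₂.
Selectivity: 1ξ₁ / (1ξ₂) = 3.16 → ξ₁ = 3.16 ξ₂.
Substitute: (1·3.16 + 1) ξ₂ = 412.7 → ξ₂ = 99.22 lbmol/h, ξ₁ = 313.5 lbmol/h.
Outlet amounts (n = n₀ + Σ ν·ξ):
  D: 656.2 − 1(313.5) − 1(99.22) = 243.5
  B: 0 + 1(313.5) = 313.5
  E: 0 + 1(99.22) = 99.22

314 lbmol/h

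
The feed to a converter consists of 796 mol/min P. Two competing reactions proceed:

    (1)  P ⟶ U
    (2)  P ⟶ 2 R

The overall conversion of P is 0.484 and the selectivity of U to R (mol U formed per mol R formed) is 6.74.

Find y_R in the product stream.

0.0647

Conversion of P: P consumed = 0.484 × 796 = 385.3 mol/min = 1ξ₁ + 1ξ₂.
Selectivity: 1ξ₁ / (2ξ₂) = 6.74 → ξ₁ = 13.48 ξ₂.
Substitute: (1·13.48 + 1) ξ₂ = 385.3 → ξ₂ = 26.61 mol/min, ξ₁ = 358.7 mol/min.
Outlet amounts (n = n₀ + Σ ν·ξ):
  P: 796 − 1(358.7) − 1(26.61) = 410.7
  U: 0 + 1(358.7) = 358.7
  R: 0 + 2(26.61) = 53.21
Total out = 822.6 mol/min; y_R = 53.21 / 822.6 = 0.06469.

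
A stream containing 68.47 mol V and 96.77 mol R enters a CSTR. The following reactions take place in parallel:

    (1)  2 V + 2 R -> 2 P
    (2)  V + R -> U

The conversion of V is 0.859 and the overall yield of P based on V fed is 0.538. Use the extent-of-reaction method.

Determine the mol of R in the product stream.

Yield of P: 2ξ₁ / 68.47 = 0.538 → ξ₁ = 18.42 mol.
Conversion of V: 2ξ₁ + 1ξ₂ = 0.859 × 68.47 = 58.82 → ξ₂ = 21.98 mol.
Outlet amounts (n = n₀ + Σ ν·ξ):
  V: 68.47 − 2(18.42) − 1(21.98) = 9.654
  R: 96.77 − 2(18.42) − 1(21.98) = 37.95
  P: 0 + 2(18.42) = 36.84
  U: 0 + 1(21.98) = 21.98

38 mol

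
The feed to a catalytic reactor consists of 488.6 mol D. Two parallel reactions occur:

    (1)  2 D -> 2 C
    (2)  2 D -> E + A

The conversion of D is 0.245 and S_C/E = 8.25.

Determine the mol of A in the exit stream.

Conversion of D: D consumed = 0.245 × 488.6 = 119.7 mol = 2ξ₁ + 2ξ₂.
Selectivity: 2ξ₁ / (1ξ₂) = 8.25 → ξ₁ = 4.125 ξ₂.
Substitute: (2·4.125 + 2) ξ₂ = 119.7 → ξ₂ = 11.68 mol, ξ₁ = 48.17 mol.
Outlet amounts (n = n₀ + Σ ν·ξ):
  D: 488.6 − 2(48.17) − 2(11.68) = 368.9
  C: 0 + 2(48.17) = 96.35
  E: 0 + 1(11.68) = 11.68
  A: 0 + 1(11.68) = 11.68

11.7 mol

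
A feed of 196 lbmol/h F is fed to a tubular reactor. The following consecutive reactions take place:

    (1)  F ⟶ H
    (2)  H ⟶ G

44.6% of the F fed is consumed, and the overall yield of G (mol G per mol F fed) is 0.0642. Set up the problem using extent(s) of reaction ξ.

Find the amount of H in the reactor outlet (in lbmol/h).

74.8 lbmol/h

Conversion of F: F consumed = 1ξ₁ = 0.446 × 196 → ξ₁ = 87.42 lbmol/h.
Yield of G: 1ξ₂ / 196 = 0.0642 → ξ₂ = 12.58 lbmol/h.
Outlet amounts (n = n₀ + Σ ν·ξ):
  F: 196 − 1(87.42) = 108.6
  H: 0 + 1(87.42) − 1(12.58) = 74.83
  G: 0 + 1(12.58) = 12.58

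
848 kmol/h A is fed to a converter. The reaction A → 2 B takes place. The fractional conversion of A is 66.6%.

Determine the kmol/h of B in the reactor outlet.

1130 kmol/h

A reacted = 0.666 × 848 = 564.8 kmol/h; ν_A = −1, so ξ = 564.8/1 = 564.8 kmol/h.
Outlet amounts (n = n₀ + ν ξ):
  A: 848 − 1(564.8) = 283.2
  B: 0 + 2(564.8) = 1130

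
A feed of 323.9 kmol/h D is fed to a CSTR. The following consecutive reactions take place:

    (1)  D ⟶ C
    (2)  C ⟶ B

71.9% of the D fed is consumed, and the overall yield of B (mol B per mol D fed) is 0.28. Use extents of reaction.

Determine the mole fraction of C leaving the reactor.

0.439

Conversion of D: D consumed = 1ξ₁ = 0.719 × 323.9 → ξ₁ = 232.9 kmol/h.
Yield of B: 1ξ₂ / 323.9 = 0.28 → ξ₂ = 90.69 kmol/h.
Outlet amounts (n = n₀ + Σ ν·ξ):
  D: 323.9 − 1(232.9) = 91.02
  C: 0 + 1(232.9) − 1(90.69) = 142.2
  B: 0 + 1(90.69) = 90.69
Total out = 323.9 kmol/h; y_C = 142.2 / 323.9 = 0.439.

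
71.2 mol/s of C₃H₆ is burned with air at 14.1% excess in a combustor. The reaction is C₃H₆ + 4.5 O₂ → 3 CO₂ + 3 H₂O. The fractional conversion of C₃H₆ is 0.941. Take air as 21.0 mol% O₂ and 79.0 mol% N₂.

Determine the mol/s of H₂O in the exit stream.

Stoichiometric O₂ = 4.5 × 71.2 = 320.4 mol/s; O₂ fed = 320.4 × 1.141 = 365.6 mol/s.
N₂ fed = 365.6 × 79/21 = 1375 mol/s.
Fuel reacted = 0.941 × 71.2 → ξ = 67 mol/s.
Outlet (n = n₀ + ν ξ):
  C₃H₆: 71.2 − 1(67) = 4.201
  O₂: 365.6 − 4.5(67) = 64.08
  N₂: 1375 (inert)
  CO₂: 0 + 3(67) = 201
  H₂O: 0 + 3(67) = 201

201 mol/s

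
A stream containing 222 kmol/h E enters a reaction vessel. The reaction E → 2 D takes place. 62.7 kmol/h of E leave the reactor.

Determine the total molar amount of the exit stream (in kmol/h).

381 kmol/h

For E: n = n₀ − 1ξ → 62.7 = 222 − 1ξ, giving ξ = 159.3 kmol/h.
Outlet amounts (n = n₀ + ν ξ):
  E: 222 − 1(159.3) = 62.7
  D: 0 + 2(159.3) = 318.6
Total out = 62.7 + 318.6 = 381.3 kmol/h.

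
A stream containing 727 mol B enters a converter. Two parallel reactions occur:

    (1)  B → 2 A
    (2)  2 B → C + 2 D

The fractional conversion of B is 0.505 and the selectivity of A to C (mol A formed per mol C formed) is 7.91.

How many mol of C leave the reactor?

Conversion of B: B consumed = 0.505 × 727 = 367.1 mol = 1ξ₁ + 2ξ₂.
Selectivity: 2ξ₁ / (1ξ₂) = 7.91 → ξ₁ = 3.955 ξ₂.
Substitute: (1·3.955 + 2) ξ₂ = 367.1 → ξ₂ = 61.65 mol, ξ₁ = 243.8 mol.
Outlet amounts (n = n₀ + Σ ν·ξ):
  B: 727 − 1(243.8) − 2(61.65) = 359.9
  A: 0 + 2(243.8) = 487.7
  C: 0 + 1(61.65) = 61.65
  D: 0 + 2(61.65) = 123.3

61.7 mol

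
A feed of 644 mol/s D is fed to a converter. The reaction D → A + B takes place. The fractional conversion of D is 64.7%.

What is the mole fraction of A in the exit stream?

0.393

D reacted = 0.647 × 644 = 416.7 mol/s; ν_D = −1, so ξ = 416.7/1 = 416.7 mol/s.
Outlet amounts (n = n₀ + ν ξ):
  D: 644 − 1(416.7) = 227.3
  A: 0 + 1(416.7) = 416.7
  B: 0 + 1(416.7) = 416.7
Total out = 1061 mol/s; y_A = 416.7 / 1061 = 0.3928.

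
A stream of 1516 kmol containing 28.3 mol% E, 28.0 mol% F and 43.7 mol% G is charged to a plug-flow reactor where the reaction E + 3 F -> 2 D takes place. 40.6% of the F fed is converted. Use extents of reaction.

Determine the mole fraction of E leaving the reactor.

F reacted = 0.406 × 424.5 = 172.3 kmol; ν_F = −3, so ξ = 172.3/3 = 57.45 kmol.
Outlet amounts (n = n₀ + ν ξ):
  E: 429 − 1(57.45) = 371.6
  F: 424.5 − 3(57.45) = 252.1
  D: 0 + 2(57.45) = 114.9
  G: 662.5 (inert)
Total out = 1401 kmol; y_E = 371.6 / 1401 = 0.2652.

0.265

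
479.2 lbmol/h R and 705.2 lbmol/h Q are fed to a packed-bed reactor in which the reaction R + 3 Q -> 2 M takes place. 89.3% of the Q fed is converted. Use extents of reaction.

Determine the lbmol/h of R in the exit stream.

Q reacted = 0.893 × 705.2 = 629.7 lbmol/h; ν_Q = −3, so ξ = 629.7/3 = 209.9 lbmol/h.
Outlet amounts (n = n₀ + ν ξ):
  R: 479.2 − 1(209.9) = 269.3
  Q: 705.2 − 3(209.9) = 75.46
  M: 0 + 2(209.9) = 419.8

269 lbmol/h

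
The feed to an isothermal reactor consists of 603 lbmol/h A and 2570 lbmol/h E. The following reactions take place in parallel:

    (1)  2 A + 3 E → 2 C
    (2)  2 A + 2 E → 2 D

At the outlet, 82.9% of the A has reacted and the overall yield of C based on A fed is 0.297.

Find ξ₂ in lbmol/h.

ξ₂ = 160 lbmol/h

Yield of C: 2ξ₁ / 603 = 0.297 → ξ₁ = 89.55 lbmol/h.
Conversion of A: 2ξ₁ + 2ξ₂ = 0.829 × 603 = 499.9 → ξ₂ = 160.4 lbmol/h.
Outlet amounts (n = n₀ + Σ ν·ξ):
  A: 603 − 2(89.55) − 2(160.4) = 103.1
  E: 2570 − 3(89.55) − 2(160.4) = 1981
  C: 0 + 2(89.55) = 179.1
  D: 0 + 2(160.4) = 320.8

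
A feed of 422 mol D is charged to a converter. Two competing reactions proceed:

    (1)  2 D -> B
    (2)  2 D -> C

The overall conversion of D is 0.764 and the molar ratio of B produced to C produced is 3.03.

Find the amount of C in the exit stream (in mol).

Conversion of D: D consumed = 0.764 × 422 = 322.4 mol = 2ξ₁ + 2ξ₂.
Selectivity: 1ξ₁ / (1ξ₂) = 3.03 → ξ₁ = 3.03 ξ₂.
Substitute: (2·3.03 + 2) ξ₂ = 322.4 → ξ₂ = 40 mol, ξ₁ = 121.2 mol.
Outlet amounts (n = n₀ + Σ ν·ξ):
  D: 422 − 2(121.2) − 2(40) = 99.59
  B: 0 + 1(121.2) = 121.2
  C: 0 + 1(40) = 40

40 mol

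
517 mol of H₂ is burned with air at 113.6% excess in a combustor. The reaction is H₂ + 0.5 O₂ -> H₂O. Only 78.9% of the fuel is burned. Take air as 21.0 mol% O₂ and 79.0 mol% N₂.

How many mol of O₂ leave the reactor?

348 mol

Stoichiometric O₂ = 0.5 × 517 = 258.5 mol; O₂ fed = 258.5 × 2.136 = 552.2 mol.
N₂ fed = 552.2 × 79/21 = 2077 mol.
Fuel reacted = 0.789 × 517 → ξ = 407.9 mol.
Outlet (n = n₀ + ν ξ):
  H₂: 517 − 1(407.9) = 109.1
  O₂: 552.2 − 0.5(407.9) = 348.2
  N₂: 2077 (inert)
  H₂O: 0 + 1(407.9) = 407.9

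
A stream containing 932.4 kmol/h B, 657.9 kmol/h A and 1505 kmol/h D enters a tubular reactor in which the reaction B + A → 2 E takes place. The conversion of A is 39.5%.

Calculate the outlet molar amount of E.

A reacted = 0.395 × 657.9 = 259.9 kmol/h; ν_A = −1, so ξ = 259.9/1 = 259.9 kmol/h.
Outlet amounts (n = n₀ + ν ξ):
  B: 932.4 − 1(259.9) = 672.5
  A: 657.9 − 1(259.9) = 398
  E: 0 + 2(259.9) = 519.7
  D: 1505 (inert)

520 kmol/h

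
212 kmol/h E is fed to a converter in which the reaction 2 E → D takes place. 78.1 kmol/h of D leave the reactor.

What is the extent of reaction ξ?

For D: n = n₀ + 1ξ → 78.1 = 0 + 1ξ, giving ξ = 78.1 kmol/h.
Outlet amounts (n = n₀ + ν ξ):
  E: 212 − 2(78.1) = 55.8
  D: 0 + 1(78.1) = 78.1

ξ = 78.1 kmol/h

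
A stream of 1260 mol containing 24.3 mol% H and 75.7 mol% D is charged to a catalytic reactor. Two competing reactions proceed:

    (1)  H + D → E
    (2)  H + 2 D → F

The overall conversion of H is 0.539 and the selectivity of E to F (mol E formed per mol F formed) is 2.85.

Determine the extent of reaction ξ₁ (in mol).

ξ₁ = 122 mol

Conversion of H: H consumed = 0.539 × 306.2 = 165 mol = 1ξ₁ + 1ξ₂.
Selectivity: 1ξ₁ / (1ξ₂) = 2.85 → ξ₁ = 2.85 ξ₂.
Substitute: (1·2.85 + 1) ξ₂ = 165 → ξ₂ = 42.87 mol, ξ₁ = 122.2 mol.
Outlet amounts (n = n₀ + Σ ν·ξ):
  H: 306.2 − 1(122.2) − 1(42.87) = 141.1
  D: 953.8 − 1(122.2) − 2(42.87) = 745.9
  E: 0 + 1(122.2) = 122.2
  F: 0 + 1(42.87) = 42.87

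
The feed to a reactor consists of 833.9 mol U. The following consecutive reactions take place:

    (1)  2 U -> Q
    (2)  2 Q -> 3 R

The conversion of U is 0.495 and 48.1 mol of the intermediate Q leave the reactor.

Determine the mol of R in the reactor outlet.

237 mol

Conversion of U: U consumed = 2ξ₁ = 0.495 × 833.9 → ξ₁ = 206.4 mol.
Q balance: n_Q = 0 + 1ξ₁ − 2ξ₂ = 48.1 → ξ₂ = (1·206.4 − 48.1)/2 = 79.15 mol.
Outlet amounts (n = n₀ + Σ ν·ξ):
  U: 833.9 − 2(206.4) = 421.1
  Q: 0 + 1(206.4) − 2(79.15) = 48.1
  R: 0 + 3(79.15) = 237.4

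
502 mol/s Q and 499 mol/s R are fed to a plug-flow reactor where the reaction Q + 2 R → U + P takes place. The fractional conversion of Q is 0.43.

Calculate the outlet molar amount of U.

Q reacted = 0.43 × 502 = 215.9 mol/s; ν_Q = −1, so ξ = 215.9/1 = 215.9 mol/s.
Outlet amounts (n = n₀ + ν ξ):
  Q: 502 − 1(215.9) = 286.1
  R: 499 − 2(215.9) = 67.28
  U: 0 + 1(215.9) = 215.9
  P: 0 + 1(215.9) = 215.9

216 mol/s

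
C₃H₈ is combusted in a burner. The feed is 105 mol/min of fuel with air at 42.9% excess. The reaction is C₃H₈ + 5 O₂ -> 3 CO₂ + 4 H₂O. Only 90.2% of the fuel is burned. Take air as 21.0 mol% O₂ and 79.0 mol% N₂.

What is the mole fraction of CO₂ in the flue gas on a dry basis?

Stoichiometric O₂ = 5 × 105 = 525 mol/min; O₂ fed = 525 × 1.429 = 750.2 mol/min.
N₂ fed = 750.2 × 79/21 = 2822 mol/min.
Fuel reacted = 0.902 × 105 → ξ = 94.71 mol/min.
Outlet (n = n₀ + ν ξ):
  C₃H₈: 105 − 1(94.71) = 10.29
  O₂: 750.2 − 5(94.71) = 276.7
  N₂: 2822 (inert)
  CO₂: 0 + 3(94.71) = 284.1
  H₂O: 0 + 4(94.71) = 378.8
Dry total = 3393 mol/min; y_CO₂ (dry) = 284.1 / 3393 = 0.08373.

0.0837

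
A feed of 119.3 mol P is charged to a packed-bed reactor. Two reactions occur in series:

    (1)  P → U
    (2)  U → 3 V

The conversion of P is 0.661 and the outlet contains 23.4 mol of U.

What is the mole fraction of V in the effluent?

0.723

Conversion of P: P consumed = 1ξ₁ = 0.661 × 119.3 → ξ₁ = 78.86 mol.
U balance: n_U = 0 + 1ξ₁ − 1ξ₂ = 23.4 → ξ₂ = (1·78.86 − 23.4)/1 = 55.46 mol.
Outlet amounts (n = n₀ + Σ ν·ξ):
  P: 119.3 − 1(78.86) = 40.44
  U: 0 + 1(78.86) − 1(55.46) = 23.4
  V: 0 + 3(55.46) = 166.4
Total out = 230.2 mol; y_V = 166.4 / 230.2 = 0.7227.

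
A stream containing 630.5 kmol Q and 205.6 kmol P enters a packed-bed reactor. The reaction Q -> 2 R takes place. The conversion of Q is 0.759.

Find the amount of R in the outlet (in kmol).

Q reacted = 0.759 × 630.5 = 478.5 kmol; ν_Q = −1, so ξ = 478.5/1 = 478.5 kmol.
Outlet amounts (n = n₀ + ν ξ):
  Q: 630.5 − 1(478.5) = 152
  R: 0 + 2(478.5) = 957.1
  P: 205.6 (inert)

957 kmol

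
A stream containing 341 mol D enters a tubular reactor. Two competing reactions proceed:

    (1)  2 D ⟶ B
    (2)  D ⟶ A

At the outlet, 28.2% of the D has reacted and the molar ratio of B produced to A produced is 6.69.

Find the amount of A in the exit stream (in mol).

6.69 mol

Conversion of D: D consumed = 0.282 × 341 = 96.16 mol = 2ξ₁ + 1ξ₂.
Selectivity: 1ξ₁ / (1ξ₂) = 6.69 → ξ₁ = 6.69 ξ₂.
Substitute: (2·6.69 + 1) ξ₂ = 96.16 → ξ₂ = 6.687 mol, ξ₁ = 44.74 mol.
Outlet amounts (n = n₀ + Σ ν·ξ):
  D: 341 − 2(44.74) − 1(6.687) = 244.8
  B: 0 + 1(44.74) = 44.74
  A: 0 + 1(6.687) = 6.687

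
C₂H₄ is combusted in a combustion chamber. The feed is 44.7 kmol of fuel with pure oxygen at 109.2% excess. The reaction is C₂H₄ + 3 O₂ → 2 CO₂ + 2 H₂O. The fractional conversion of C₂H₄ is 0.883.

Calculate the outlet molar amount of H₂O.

78.9 kmol

Stoichiometric O₂ = 3 × 44.7 = 134.1 kmol; O₂ fed = 134.1 × 2.092 = 280.5 kmol.
Fuel reacted = 0.883 × 44.7 → ξ = 39.47 kmol.
Outlet (n = n₀ + ν ξ):
  C₂H₄: 44.7 − 1(39.47) = 5.23
  O₂: 280.5 − 3(39.47) = 162.1
  CO₂: 0 + 2(39.47) = 78.94
  H₂O: 0 + 2(39.47) = 78.94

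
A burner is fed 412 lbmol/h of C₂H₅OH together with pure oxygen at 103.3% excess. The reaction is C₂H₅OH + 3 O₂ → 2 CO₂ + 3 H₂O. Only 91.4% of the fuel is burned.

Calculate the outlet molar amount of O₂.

Stoichiometric O₂ = 3 × 412 = 1236 lbmol/h; O₂ fed = 1236 × 2.033 = 2513 lbmol/h.
Fuel reacted = 0.914 × 412 → ξ = 376.6 lbmol/h.
Outlet (n = n₀ + ν ξ):
  C₂H₅OH: 412 − 1(376.6) = 35.43
  O₂: 2513 − 3(376.6) = 1383
  CO₂: 0 + 2(376.6) = 753.1
  H₂O: 0 + 3(376.6) = 1130

1380 lbmol/h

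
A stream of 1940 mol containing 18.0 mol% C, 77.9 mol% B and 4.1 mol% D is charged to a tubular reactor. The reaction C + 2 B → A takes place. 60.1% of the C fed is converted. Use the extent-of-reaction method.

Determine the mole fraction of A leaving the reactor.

0.138

C reacted = 0.601 × 349.2 = 209.9 mol; ν_C = −1, so ξ = 209.9/1 = 209.9 mol.
Outlet amounts (n = n₀ + ν ξ):
  C: 349.2 − 1(209.9) = 139.3
  B: 1511 − 2(209.9) = 1092
  A: 0 + 1(209.9) = 209.9
  D: 79.54 (inert)
Total out = 1520 mol; y_A = 209.9 / 1520 = 0.138.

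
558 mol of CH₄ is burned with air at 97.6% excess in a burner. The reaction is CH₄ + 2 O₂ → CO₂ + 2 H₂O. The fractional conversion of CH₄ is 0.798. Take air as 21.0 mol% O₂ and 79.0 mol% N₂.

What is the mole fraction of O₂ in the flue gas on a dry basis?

0.129

Stoichiometric O₂ = 2 × 558 = 1116 mol; O₂ fed = 1116 × 1.976 = 2205 mol.
N₂ fed = 2205 × 79/21 = 8296 mol.
Fuel reacted = 0.798 × 558 → ξ = 445.3 mol.
Outlet (n = n₀ + ν ξ):
  CH₄: 558 − 1(445.3) = 112.7
  O₂: 2205 − 2(445.3) = 1315
  N₂: 8296 (inert)
  CO₂: 0 + 1(445.3) = 445.3
  H₂O: 0 + 2(445.3) = 890.6
Dry total = 10170 mol; y_O₂ (dry) = 1315 / 10170 = 0.1293.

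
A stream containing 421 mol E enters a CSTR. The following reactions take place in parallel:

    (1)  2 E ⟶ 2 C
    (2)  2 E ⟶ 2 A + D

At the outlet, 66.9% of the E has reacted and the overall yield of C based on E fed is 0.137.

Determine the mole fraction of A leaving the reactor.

0.42

Yield of C: 2ξ₁ / 421 = 0.137 → ξ₁ = 28.84 mol.
Conversion of E: 2ξ₁ + 2ξ₂ = 0.669 × 421 = 281.6 → ξ₂ = 112 mol.
Outlet amounts (n = n₀ + Σ ν·ξ):
  E: 421 − 2(28.84) − 2(112) = 139.4
  C: 0 + 2(28.84) = 57.68
  A: 0 + 2(112) = 224
  D: 0 + 1(112) = 112
Total out = 533 mol; y_A = 224 / 533 = 0.4202.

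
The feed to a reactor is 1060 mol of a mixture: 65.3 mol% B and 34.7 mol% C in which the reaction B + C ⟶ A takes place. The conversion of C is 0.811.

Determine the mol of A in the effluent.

298 mol

C reacted = 0.811 × 367.8 = 298.3 mol; ν_C = −1, so ξ = 298.3/1 = 298.3 mol.
Outlet amounts (n = n₀ + ν ξ):
  B: 692.2 − 1(298.3) = 393.9
  C: 367.8 − 1(298.3) = 69.52
  A: 0 + 1(298.3) = 298.3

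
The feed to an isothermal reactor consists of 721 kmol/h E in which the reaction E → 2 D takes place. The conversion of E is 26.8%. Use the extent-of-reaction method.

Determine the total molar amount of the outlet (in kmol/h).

E reacted = 0.268 × 721 = 193.2 kmol/h; ν_E = −1, so ξ = 193.2/1 = 193.2 kmol/h.
Outlet amounts (n = n₀ + ν ξ):
  E: 721 − 1(193.2) = 527.8
  D: 0 + 2(193.2) = 386.5
Total out = 527.8 + 386.5 = 914.2 kmol/h.

914 kmol/h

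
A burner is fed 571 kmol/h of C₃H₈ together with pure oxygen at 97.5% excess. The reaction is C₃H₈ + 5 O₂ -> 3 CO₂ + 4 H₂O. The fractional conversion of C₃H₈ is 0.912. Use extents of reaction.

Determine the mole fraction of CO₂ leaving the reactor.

Stoichiometric O₂ = 5 × 571 = 2855 kmol/h; O₂ fed = 2855 × 1.975 = 5639 kmol/h.
Fuel reacted = 0.912 × 571 → ξ = 520.8 kmol/h.
Outlet (n = n₀ + ν ξ):
  C₃H₈: 571 − 1(520.8) = 50.25
  O₂: 5639 − 5(520.8) = 3035
  CO₂: 0 + 3(520.8) = 1562
  H₂O: 0 + 4(520.8) = 2083
Total out = 6730 kmol/h; y_CO₂ = 1562 / 6730 = 0.2321.

0.232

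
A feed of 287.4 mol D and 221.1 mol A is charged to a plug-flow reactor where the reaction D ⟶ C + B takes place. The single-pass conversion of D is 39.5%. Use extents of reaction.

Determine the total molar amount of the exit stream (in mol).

D reacted = 0.395 × 287.4 = 113.5 mol; ν_D = −1, so ξ = 113.5/1 = 113.5 mol.
Outlet amounts (n = n₀ + ν ξ):
  D: 287.4 − 1(113.5) = 173.9
  C: 0 + 1(113.5) = 113.5
  B: 0 + 1(113.5) = 113.5
  A: 221.1 (inert)
Total out = 173.9 + 113.5 + 113.5 + 221.1 = 622 mol.

622 mol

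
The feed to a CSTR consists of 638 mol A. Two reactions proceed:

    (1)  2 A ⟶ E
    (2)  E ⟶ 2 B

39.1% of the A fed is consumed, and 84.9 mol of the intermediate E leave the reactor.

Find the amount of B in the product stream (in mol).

Conversion of A: A consumed = 2ξ₁ = 0.391 × 638 → ξ₁ = 124.7 mol.
E balance: n_E = 0 + 1ξ₁ − 1ξ₂ = 84.9 → ξ₂ = (1·124.7 − 84.9)/1 = 39.83 mol.
Outlet amounts (n = n₀ + Σ ν·ξ):
  A: 638 − 2(124.7) = 388.5
  E: 0 + 1(124.7) − 1(39.83) = 84.9
  B: 0 + 2(39.83) = 79.66

79.7 mol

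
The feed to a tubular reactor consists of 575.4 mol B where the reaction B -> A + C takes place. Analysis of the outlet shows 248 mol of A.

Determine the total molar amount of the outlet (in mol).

For A: n = n₀ + 1ξ → 248 = 0 + 1ξ, giving ξ = 248 mol.
Outlet amounts (n = n₀ + ν ξ):
  B: 575.4 − 1(248) = 327.4
  A: 0 + 1(248) = 248
  C: 0 + 1(248) = 248
Total out = 327.4 + 248 + 248 = 823.4 mol.

823 mol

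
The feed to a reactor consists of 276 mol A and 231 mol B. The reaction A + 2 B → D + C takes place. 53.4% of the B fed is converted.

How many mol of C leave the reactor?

61.7 mol

B reacted = 0.534 × 231 = 123.4 mol; ν_B = −2, so ξ = 123.4/2 = 61.68 mol.
Outlet amounts (n = n₀ + ν ξ):
  A: 276 − 1(61.68) = 214.3
  B: 231 − 2(61.68) = 107.6
  D: 0 + 1(61.68) = 61.68
  C: 0 + 1(61.68) = 61.68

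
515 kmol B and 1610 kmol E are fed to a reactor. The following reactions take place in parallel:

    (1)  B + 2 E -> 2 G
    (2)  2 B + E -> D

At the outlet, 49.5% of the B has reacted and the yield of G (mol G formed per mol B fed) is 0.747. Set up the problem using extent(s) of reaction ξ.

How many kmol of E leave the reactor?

1190 kmol

Yield of G: 2ξ₁ / 515 = 0.747 → ξ₁ = 192.4 kmol.
Conversion of B: 1ξ₁ + 2ξ₂ = 0.495 × 515 = 254.9 → ξ₂ = 31.29 kmol.
Outlet amounts (n = n₀ + Σ ν·ξ):
  B: 515 − 1(192.4) − 2(31.29) = 260.1
  E: 1610 − 2(192.4) − 1(31.29) = 1194
  G: 0 + 2(192.4) = 384.7
  D: 0 + 1(31.29) = 31.29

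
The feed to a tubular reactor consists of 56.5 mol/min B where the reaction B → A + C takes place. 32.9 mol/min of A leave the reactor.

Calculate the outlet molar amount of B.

23.6 mol/min

For A: n = n₀ + 1ξ → 32.9 = 0 + 1ξ, giving ξ = 32.9 mol/min.
Outlet amounts (n = n₀ + ν ξ):
  B: 56.5 − 1(32.9) = 23.6
  A: 0 + 1(32.9) = 32.9
  C: 0 + 1(32.9) = 32.9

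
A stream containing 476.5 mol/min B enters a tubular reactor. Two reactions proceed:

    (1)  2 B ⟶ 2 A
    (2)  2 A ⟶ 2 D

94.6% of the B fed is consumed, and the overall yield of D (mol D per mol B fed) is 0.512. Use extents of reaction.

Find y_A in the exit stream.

0.434

Conversion of B: B consumed = 2ξ₁ = 0.946 × 476.5 → ξ₁ = 225.4 mol/min.
Yield of D: 2ξ₂ / 476.5 = 0.512 → ξ₂ = 122 mol/min.
Outlet amounts (n = n₀ + Σ ν·ξ):
  B: 476.5 − 2(225.4) = 25.73
  A: 0 + 2(225.4) − 2(122) = 206.8
  D: 0 + 2(122) = 244
Total out = 476.5 mol/min; y_A = 206.8 / 476.5 = 0.434.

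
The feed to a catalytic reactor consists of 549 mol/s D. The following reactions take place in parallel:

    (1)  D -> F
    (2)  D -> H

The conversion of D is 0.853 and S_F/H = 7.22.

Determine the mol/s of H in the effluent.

57 mol/s

Conversion of D: D consumed = 0.853 × 549 = 468.3 mol/s = 1ξ₁ + 1ξ₂.
Selectivity: 1ξ₁ / (1ξ₂) = 7.22 → ξ₁ = 7.22 ξ₂.
Substitute: (1·7.22 + 1) ξ₂ = 468.3 → ξ₂ = 56.97 mol/s, ξ₁ = 411.3 mol/s.
Outlet amounts (n = n₀ + Σ ν·ξ):
  D: 549 − 1(411.3) − 1(56.97) = 80.7
  F: 0 + 1(411.3) = 411.3
  H: 0 + 1(56.97) = 56.97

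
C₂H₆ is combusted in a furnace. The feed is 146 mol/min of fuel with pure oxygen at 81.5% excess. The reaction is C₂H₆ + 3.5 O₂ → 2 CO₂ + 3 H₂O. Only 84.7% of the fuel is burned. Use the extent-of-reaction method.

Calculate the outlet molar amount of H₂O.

371 mol/min

Stoichiometric O₂ = 3.5 × 146 = 511 mol/min; O₂ fed = 511 × 1.815 = 927.5 mol/min.
Fuel reacted = 0.847 × 146 → ξ = 123.7 mol/min.
Outlet (n = n₀ + ν ξ):
  C₂H₆: 146 − 1(123.7) = 22.34
  O₂: 927.5 − 3.5(123.7) = 494.6
  CO₂: 0 + 2(123.7) = 247.3
  H₂O: 0 + 3(123.7) = 371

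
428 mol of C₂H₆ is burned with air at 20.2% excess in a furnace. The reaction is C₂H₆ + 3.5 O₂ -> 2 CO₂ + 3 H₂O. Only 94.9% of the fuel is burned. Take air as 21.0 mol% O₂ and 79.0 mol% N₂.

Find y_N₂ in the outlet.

0.736

Stoichiometric O₂ = 3.5 × 428 = 1498 mol; O₂ fed = 1498 × 1.202 = 1801 mol.
N₂ fed = 1801 × 79/21 = 6774 mol.
Fuel reacted = 0.949 × 428 → ξ = 406.2 mol.
Outlet (n = n₀ + ν ξ):
  C₂H₆: 428 − 1(406.2) = 21.83
  O₂: 1801 − 3.5(406.2) = 379
  N₂: 6774 (inert)
  CO₂: 0 + 2(406.2) = 812.3
  H₂O: 0 + 3(406.2) = 1219
Total out = 9205 mol; y_N₂ = 6774 / 9205 = 0.7358.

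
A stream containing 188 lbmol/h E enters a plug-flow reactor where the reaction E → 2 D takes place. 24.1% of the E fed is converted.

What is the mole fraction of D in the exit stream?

E reacted = 0.241 × 188 = 45.31 lbmol/h; ν_E = −1, so ξ = 45.31/1 = 45.31 lbmol/h.
Outlet amounts (n = n₀ + ν ξ):
  E: 188 − 1(45.31) = 142.7
  D: 0 + 2(45.31) = 90.62
Total out = 233.3 lbmol/h; y_D = 90.62 / 233.3 = 0.3884.

0.388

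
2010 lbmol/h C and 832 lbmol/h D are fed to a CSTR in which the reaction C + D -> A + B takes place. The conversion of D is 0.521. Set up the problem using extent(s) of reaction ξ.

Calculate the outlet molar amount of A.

433 lbmol/h

D reacted = 0.521 × 832 = 433.5 lbmol/h; ν_D = −1, so ξ = 433.5/1 = 433.5 lbmol/h.
Outlet amounts (n = n₀ + ν ξ):
  C: 2010 − 1(433.5) = 1577
  D: 832 − 1(433.5) = 398.5
  A: 0 + 1(433.5) = 433.5
  B: 0 + 1(433.5) = 433.5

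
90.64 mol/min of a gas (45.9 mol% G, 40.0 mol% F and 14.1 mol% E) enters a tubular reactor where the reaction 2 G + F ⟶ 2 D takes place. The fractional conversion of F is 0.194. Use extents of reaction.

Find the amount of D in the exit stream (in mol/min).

F reacted = 0.194 × 36.26 = 7.034 mol/min; ν_F = −1, so ξ = 7.034/1 = 7.034 mol/min.
Outlet amounts (n = n₀ + ν ξ):
  G: 41.6 − 2(7.034) = 27.54
  F: 36.26 − 1(7.034) = 29.22
  D: 0 + 2(7.034) = 14.07
  E: 12.78 (inert)

14.1 mol/min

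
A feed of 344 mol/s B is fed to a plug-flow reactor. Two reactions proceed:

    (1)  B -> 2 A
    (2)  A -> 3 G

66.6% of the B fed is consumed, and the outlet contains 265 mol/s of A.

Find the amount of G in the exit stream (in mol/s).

Conversion of B: B consumed = 1ξ₁ = 0.666 × 344 → ξ₁ = 229.1 mol/s.
A balance: n_A = 0 + 2ξ₁ − 1ξ₂ = 265 → ξ₂ = (2·229.1 − 265)/1 = 193.2 mol/s.
Outlet amounts (n = n₀ + Σ ν·ξ):
  B: 344 − 1(229.1) = 114.9
  A: 0 + 2(229.1) − 1(193.2) = 265
  G: 0 + 3(193.2) = 579.6

580 mol/s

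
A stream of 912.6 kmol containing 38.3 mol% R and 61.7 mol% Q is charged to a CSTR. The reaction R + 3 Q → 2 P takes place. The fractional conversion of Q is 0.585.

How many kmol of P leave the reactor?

Q reacted = 0.585 × 563.1 = 329.4 kmol; ν_Q = −3, so ξ = 329.4/3 = 109.8 kmol.
Outlet amounts (n = n₀ + ν ξ):
  R: 349.5 − 1(109.8) = 239.7
  Q: 563.1 − 3(109.8) = 233.7
  P: 0 + 2(109.8) = 219.6

220 kmol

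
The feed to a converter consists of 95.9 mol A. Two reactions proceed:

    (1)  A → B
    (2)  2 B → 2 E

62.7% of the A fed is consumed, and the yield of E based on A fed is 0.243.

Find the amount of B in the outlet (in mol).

36.8 mol

Conversion of A: A consumed = 1ξ₁ = 0.627 × 95.9 → ξ₁ = 60.13 mol.
Yield of E: 2ξ₂ / 95.9 = 0.243 → ξ₂ = 11.65 mol.
Outlet amounts (n = n₀ + Σ ν·ξ):
  A: 95.9 − 1(60.13) = 35.77
  B: 0 + 1(60.13) − 2(11.65) = 36.83
  E: 0 + 2(11.65) = 23.3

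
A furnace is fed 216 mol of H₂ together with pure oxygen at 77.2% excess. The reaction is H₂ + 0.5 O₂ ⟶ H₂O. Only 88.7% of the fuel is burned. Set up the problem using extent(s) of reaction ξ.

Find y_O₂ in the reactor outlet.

Stoichiometric O₂ = 0.5 × 216 = 108 mol; O₂ fed = 108 × 1.772 = 191.4 mol.
Fuel reacted = 0.887 × 216 → ξ = 191.6 mol.
Outlet (n = n₀ + ν ξ):
  H₂: 216 − 1(191.6) = 24.41
  O₂: 191.4 − 0.5(191.6) = 95.58
  H₂O: 0 + 1(191.6) = 191.6
Total out = 311.6 mol; y_O₂ = 95.58 / 311.6 = 0.3068.

0.307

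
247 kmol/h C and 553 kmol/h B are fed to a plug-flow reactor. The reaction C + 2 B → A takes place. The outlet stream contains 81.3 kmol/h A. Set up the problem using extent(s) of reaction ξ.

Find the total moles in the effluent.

637 kmol/h

For A: n = n₀ + 1ξ → 81.3 = 0 + 1ξ, giving ξ = 81.3 kmol/h.
Outlet amounts (n = n₀ + ν ξ):
  C: 247 − 1(81.3) = 165.7
  B: 553 − 2(81.3) = 390.4
  A: 0 + 1(81.3) = 81.3
Total out = 165.7 + 390.4 + 81.3 = 637.4 kmol/h.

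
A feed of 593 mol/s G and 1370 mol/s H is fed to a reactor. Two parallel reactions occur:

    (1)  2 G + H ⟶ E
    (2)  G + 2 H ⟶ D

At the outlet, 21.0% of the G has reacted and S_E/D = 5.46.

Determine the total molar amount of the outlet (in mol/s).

1830 mol/s

Conversion of G: G consumed = 0.21 × 593 = 124.5 mol/s = 2ξ₁ + 1ξ₂.
Selectivity: 1ξ₁ / (1ξ₂) = 5.46 → ξ₁ = 5.46 ξ₂.
Substitute: (2·5.46 + 1) ξ₂ = 124.5 → ξ₂ = 10.45 mol/s, ξ₁ = 57.04 mol/s.
Outlet amounts (n = n₀ + Σ ν·ξ):
  G: 593 − 2(57.04) − 1(10.45) = 468.5
  H: 1370 − 1(57.04) − 2(10.45) = 1292
  E: 0 + 1(57.04) = 57.04
  D: 0 + 1(10.45) = 10.45
Total out = 468.5 + 1292 + 57.04 + 10.45 = 1828 mol/s.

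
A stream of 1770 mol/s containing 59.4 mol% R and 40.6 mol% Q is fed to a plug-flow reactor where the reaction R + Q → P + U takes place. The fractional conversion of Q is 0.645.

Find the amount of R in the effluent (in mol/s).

588 mol/s

Q reacted = 0.645 × 718.6 = 463.5 mol/s; ν_Q = −1, so ξ = 463.5/1 = 463.5 mol/s.
Outlet amounts (n = n₀ + ν ξ):
  R: 1051 − 1(463.5) = 587.9
  Q: 718.6 − 1(463.5) = 255.1
  P: 0 + 1(463.5) = 463.5
  U: 0 + 1(463.5) = 463.5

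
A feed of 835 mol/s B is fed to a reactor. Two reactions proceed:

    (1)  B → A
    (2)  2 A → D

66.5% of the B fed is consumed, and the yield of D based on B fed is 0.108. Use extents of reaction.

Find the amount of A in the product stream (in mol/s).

375 mol/s

Conversion of B: B consumed = 1ξ₁ = 0.665 × 835 → ξ₁ = 555.3 mol/s.
Yield of D: 1ξ₂ / 835 = 0.108 → ξ₂ = 90.18 mol/s.
Outlet amounts (n = n₀ + Σ ν·ξ):
  B: 835 − 1(555.3) = 279.7
  A: 0 + 1(555.3) − 2(90.18) = 374.9
  D: 0 + 1(90.18) = 90.18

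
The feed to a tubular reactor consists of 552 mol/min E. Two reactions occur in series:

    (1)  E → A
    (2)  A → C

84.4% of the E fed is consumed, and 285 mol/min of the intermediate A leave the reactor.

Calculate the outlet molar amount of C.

181 mol/min

Conversion of E: E consumed = 1ξ₁ = 0.844 × 552 → ξ₁ = 465.9 mol/min.
A balance: n_A = 0 + 1ξ₁ − 1ξ₂ = 285 → ξ₂ = (1·465.9 − 285)/1 = 180.9 mol/min.
Outlet amounts (n = n₀ + Σ ν·ξ):
  E: 552 − 1(465.9) = 86.11
  A: 0 + 1(465.9) − 1(180.9) = 285
  C: 0 + 1(180.9) = 180.9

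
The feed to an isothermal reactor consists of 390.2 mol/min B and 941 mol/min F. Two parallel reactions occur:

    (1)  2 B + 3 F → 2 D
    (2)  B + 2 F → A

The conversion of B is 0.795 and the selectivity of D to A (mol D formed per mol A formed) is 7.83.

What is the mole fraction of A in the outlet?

0.0414

Conversion of B: B consumed = 0.795 × 390.2 = 310.2 mol/min = 2ξ₁ + 1ξ₂.
Selectivity: 2ξ₁ / (1ξ₂) = 7.83 → ξ₁ = 3.915 ξ₂.
Substitute: (2·3.915 + 1) ξ₂ = 310.2 → ξ₂ = 35.13 mol/min, ξ₁ = 137.5 mol/min.
Outlet amounts (n = n₀ + Σ ν·ξ):
  B: 390.2 − 2(137.5) − 1(35.13) = 79.99
  F: 941 − 3(137.5) − 2(35.13) = 458.1
  D: 0 + 2(137.5) = 275.1
  A: 0 + 1(35.13) = 35.13
Total out = 848.3 mol/min; y_A = 35.13 / 848.3 = 0.04141.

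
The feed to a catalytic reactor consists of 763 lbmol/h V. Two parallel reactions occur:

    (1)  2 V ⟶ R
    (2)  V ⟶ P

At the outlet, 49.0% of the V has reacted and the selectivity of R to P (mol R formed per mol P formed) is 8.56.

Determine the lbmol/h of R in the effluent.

177 lbmol/h

Conversion of V: V consumed = 0.49 × 763 = 373.9 lbmol/h = 2ξ₁ + 1ξ₂.
Selectivity: 1ξ₁ / (1ξ₂) = 8.56 → ξ₁ = 8.56 ξ₂.
Substitute: (2·8.56 + 1) ξ₂ = 373.9 → ξ₂ = 20.63 lbmol/h, ξ₁ = 176.6 lbmol/h.
Outlet amounts (n = n₀ + Σ ν·ξ):
  V: 763 − 2(176.6) − 1(20.63) = 389.1
  R: 0 + 1(176.6) = 176.6
  P: 0 + 1(20.63) = 20.63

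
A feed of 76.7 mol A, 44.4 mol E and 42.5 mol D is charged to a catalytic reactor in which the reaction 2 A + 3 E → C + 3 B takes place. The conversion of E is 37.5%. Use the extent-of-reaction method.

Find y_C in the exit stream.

0.0351

E reacted = 0.375 × 44.4 = 16.65 mol; ν_E = −3, so ξ = 16.65/3 = 5.55 mol.
Outlet amounts (n = n₀ + ν ξ):
  A: 76.7 − 2(5.55) = 65.6
  E: 44.4 − 3(5.55) = 27.75
  C: 0 + 1(5.55) = 5.55
  B: 0 + 3(5.55) = 16.65
  D: 42.5 (inert)
Total out = 158.1 mol; y_C = 5.55 / 158.1 = 0.03512.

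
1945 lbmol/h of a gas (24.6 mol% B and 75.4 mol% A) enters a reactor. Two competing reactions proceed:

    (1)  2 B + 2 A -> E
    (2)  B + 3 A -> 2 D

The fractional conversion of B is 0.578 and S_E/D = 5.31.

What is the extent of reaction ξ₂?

Conversion of B: B consumed = 0.578 × 478.5 = 276.6 lbmol/h = 2ξ₁ + 1ξ₂.
Selectivity: 1ξ₁ / (2ξ₂) = 5.31 → ξ₁ = 10.62 ξ₂.
Substitute: (2·10.62 + 1) ξ₂ = 276.6 → ξ₂ = 12.44 lbmol/h, ξ₁ = 132.1 lbmol/h.
Outlet amounts (n = n₀ + Σ ν·ξ):
  B: 478.5 − 2(132.1) − 1(12.44) = 201.9
  A: 1467 − 2(132.1) − 3(12.44) = 1165
  E: 0 + 1(132.1) = 132.1
  D: 0 + 2(12.44) = 24.87

ξ₂ = 12.4 lbmol/h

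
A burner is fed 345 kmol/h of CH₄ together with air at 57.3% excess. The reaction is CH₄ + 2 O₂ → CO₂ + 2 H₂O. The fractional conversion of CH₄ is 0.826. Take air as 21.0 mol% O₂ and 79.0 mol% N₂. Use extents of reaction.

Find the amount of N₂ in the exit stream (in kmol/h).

Stoichiometric O₂ = 2 × 345 = 690 kmol/h; O₂ fed = 690 × 1.573 = 1085 kmol/h.
N₂ fed = 1085 × 79/21 = 4083 kmol/h.
Fuel reacted = 0.826 × 345 → ξ = 285 kmol/h.
Outlet (n = n₀ + ν ξ):
  CH₄: 345 − 1(285) = 60.03
  O₂: 1085 − 2(285) = 515.4
  N₂: 4083 (inert)
  CO₂: 0 + 1(285) = 285
  H₂O: 0 + 2(285) = 569.9

4080 kmol/h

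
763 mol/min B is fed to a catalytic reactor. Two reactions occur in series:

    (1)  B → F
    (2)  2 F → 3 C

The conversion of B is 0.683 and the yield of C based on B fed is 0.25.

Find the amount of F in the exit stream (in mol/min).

394 mol/min

Conversion of B: B consumed = 1ξ₁ = 0.683 × 763 → ξ₁ = 521.1 mol/min.
Yield of C: 3ξ₂ / 763 = 0.25 → ξ₂ = 63.58 mol/min.
Outlet amounts (n = n₀ + Σ ν·ξ):
  B: 763 − 1(521.1) = 241.9
  F: 0 + 1(521.1) − 2(63.58) = 394
  C: 0 + 3(63.58) = 190.8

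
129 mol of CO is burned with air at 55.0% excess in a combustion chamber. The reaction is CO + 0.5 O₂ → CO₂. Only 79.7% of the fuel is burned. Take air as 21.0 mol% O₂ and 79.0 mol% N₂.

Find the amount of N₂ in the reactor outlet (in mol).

376 mol

Stoichiometric O₂ = 0.5 × 129 = 64.5 mol; O₂ fed = 64.5 × 1.550 = 99.98 mol.
N₂ fed = 99.98 × 79/21 = 376.1 mol.
Fuel reacted = 0.797 × 129 → ξ = 102.8 mol.
Outlet (n = n₀ + ν ξ):
  CO: 129 − 1(102.8) = 26.19
  O₂: 99.98 − 0.5(102.8) = 48.57
  N₂: 376.1 (inert)
  CO₂: 0 + 1(102.8) = 102.8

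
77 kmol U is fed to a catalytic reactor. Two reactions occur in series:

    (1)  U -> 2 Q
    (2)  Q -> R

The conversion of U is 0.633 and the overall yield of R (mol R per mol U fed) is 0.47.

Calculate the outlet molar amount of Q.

61.3 kmol

Conversion of U: U consumed = 1ξ₁ = 0.633 × 77 → ξ₁ = 48.74 kmol.
Yield of R: 1ξ₂ / 77 = 0.47 → ξ₂ = 36.19 kmol.
Outlet amounts (n = n₀ + Σ ν·ξ):
  U: 77 − 1(48.74) = 28.26
  Q: 0 + 2(48.74) − 1(36.19) = 61.29
  R: 0 + 1(36.19) = 36.19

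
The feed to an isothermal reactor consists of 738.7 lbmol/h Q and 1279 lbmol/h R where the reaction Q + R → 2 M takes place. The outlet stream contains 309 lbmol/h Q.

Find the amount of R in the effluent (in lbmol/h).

For Q: n = n₀ − 1ξ → 309 = 738.7 − 1ξ, giving ξ = 429.7 lbmol/h.
Outlet amounts (n = n₀ + ν ξ):
  Q: 738.7 − 1(429.7) = 309
  R: 1279 − 1(429.7) = 849.3
  M: 0 + 2(429.7) = 859.4

849 lbmol/h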